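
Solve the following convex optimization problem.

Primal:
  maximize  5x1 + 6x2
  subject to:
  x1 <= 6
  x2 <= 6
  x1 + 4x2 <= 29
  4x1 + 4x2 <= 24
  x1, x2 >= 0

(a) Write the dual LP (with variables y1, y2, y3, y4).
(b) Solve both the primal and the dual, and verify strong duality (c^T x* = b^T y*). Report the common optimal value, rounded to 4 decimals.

The standard primal-dual pair for 'max c^T x s.t. A x <= b, x >= 0' is:
  Dual:  min b^T y  s.t.  A^T y >= c,  y >= 0.

So the dual LP is:
  minimize  6y1 + 6y2 + 29y3 + 24y4
  subject to:
    y1 + y3 + 4y4 >= 5
    y2 + 4y3 + 4y4 >= 6
    y1, y2, y3, y4 >= 0

Solving the primal: x* = (0, 6).
  primal value c^T x* = 36.
Solving the dual: y* = (0, 1, 0, 1.25).
  dual value b^T y* = 36.
Strong duality: c^T x* = b^T y*. Confirmed.

36


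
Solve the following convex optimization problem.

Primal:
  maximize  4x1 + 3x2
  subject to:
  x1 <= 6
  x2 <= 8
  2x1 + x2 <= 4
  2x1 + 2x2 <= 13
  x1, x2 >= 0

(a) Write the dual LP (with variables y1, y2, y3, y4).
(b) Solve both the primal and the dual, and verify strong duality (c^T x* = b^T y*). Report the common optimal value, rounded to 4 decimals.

The standard primal-dual pair for 'max c^T x s.t. A x <= b, x >= 0' is:
  Dual:  min b^T y  s.t.  A^T y >= c,  y >= 0.

So the dual LP is:
  minimize  6y1 + 8y2 + 4y3 + 13y4
  subject to:
    y1 + 2y3 + 2y4 >= 4
    y2 + y3 + 2y4 >= 3
    y1, y2, y3, y4 >= 0

Solving the primal: x* = (0, 4).
  primal value c^T x* = 12.
Solving the dual: y* = (0, 0, 3, 0).
  dual value b^T y* = 12.
Strong duality: c^T x* = b^T y*. Confirmed.

12


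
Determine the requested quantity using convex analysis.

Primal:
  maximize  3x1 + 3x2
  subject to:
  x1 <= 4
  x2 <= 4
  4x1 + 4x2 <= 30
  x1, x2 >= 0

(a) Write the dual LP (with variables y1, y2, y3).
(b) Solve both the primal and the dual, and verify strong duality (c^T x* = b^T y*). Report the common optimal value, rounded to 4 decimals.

The standard primal-dual pair for 'max c^T x s.t. A x <= b, x >= 0' is:
  Dual:  min b^T y  s.t.  A^T y >= c,  y >= 0.

So the dual LP is:
  minimize  4y1 + 4y2 + 30y3
  subject to:
    y1 + 4y3 >= 3
    y2 + 4y3 >= 3
    y1, y2, y3 >= 0

Solving the primal: x* = (3.5, 4).
  primal value c^T x* = 22.5.
Solving the dual: y* = (0, 0, 0.75).
  dual value b^T y* = 22.5.
Strong duality: c^T x* = b^T y*. Confirmed.

22.5


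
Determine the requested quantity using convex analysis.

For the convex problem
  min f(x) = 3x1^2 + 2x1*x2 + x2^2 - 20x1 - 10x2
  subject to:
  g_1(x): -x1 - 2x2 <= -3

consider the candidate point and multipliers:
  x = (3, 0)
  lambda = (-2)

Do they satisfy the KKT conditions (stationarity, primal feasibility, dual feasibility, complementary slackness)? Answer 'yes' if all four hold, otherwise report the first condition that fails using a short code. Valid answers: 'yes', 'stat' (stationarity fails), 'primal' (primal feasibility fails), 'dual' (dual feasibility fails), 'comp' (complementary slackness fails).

Gradient of f: grad f(x) = Q x + c = (-2, -4)
Constraint values g_i(x) = a_i^T x - b_i:
  g_1((3, 0)) = 0
Stationarity residual: grad f(x) + sum_i lambda_i a_i = (0, 0)
  -> stationarity OK
Primal feasibility (all g_i <= 0): OK
Dual feasibility (all lambda_i >= 0): FAILS
Complementary slackness (lambda_i * g_i(x) = 0 for all i): OK

Verdict: the first failing condition is dual_feasibility -> dual.

dual


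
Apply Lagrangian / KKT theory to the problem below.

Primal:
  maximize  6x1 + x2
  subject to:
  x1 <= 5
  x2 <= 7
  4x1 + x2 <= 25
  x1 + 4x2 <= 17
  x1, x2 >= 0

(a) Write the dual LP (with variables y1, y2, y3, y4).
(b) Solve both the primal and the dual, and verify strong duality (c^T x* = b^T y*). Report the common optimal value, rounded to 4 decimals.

The standard primal-dual pair for 'max c^T x s.t. A x <= b, x >= 0' is:
  Dual:  min b^T y  s.t.  A^T y >= c,  y >= 0.

So the dual LP is:
  minimize  5y1 + 7y2 + 25y3 + 17y4
  subject to:
    y1 + 4y3 + y4 >= 6
    y2 + y3 + 4y4 >= 1
    y1, y2, y3, y4 >= 0

Solving the primal: x* = (5, 3).
  primal value c^T x* = 33.
Solving the dual: y* = (5.75, 0, 0, 0.25).
  dual value b^T y* = 33.
Strong duality: c^T x* = b^T y*. Confirmed.

33


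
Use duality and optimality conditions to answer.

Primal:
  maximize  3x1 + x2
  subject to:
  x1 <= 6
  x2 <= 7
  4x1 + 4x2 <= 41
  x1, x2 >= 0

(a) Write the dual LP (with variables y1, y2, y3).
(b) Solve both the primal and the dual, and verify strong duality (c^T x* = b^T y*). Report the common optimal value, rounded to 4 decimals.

The standard primal-dual pair for 'max c^T x s.t. A x <= b, x >= 0' is:
  Dual:  min b^T y  s.t.  A^T y >= c,  y >= 0.

So the dual LP is:
  minimize  6y1 + 7y2 + 41y3
  subject to:
    y1 + 4y3 >= 3
    y2 + 4y3 >= 1
    y1, y2, y3 >= 0

Solving the primal: x* = (6, 4.25).
  primal value c^T x* = 22.25.
Solving the dual: y* = (2, 0, 0.25).
  dual value b^T y* = 22.25.
Strong duality: c^T x* = b^T y*. Confirmed.

22.25


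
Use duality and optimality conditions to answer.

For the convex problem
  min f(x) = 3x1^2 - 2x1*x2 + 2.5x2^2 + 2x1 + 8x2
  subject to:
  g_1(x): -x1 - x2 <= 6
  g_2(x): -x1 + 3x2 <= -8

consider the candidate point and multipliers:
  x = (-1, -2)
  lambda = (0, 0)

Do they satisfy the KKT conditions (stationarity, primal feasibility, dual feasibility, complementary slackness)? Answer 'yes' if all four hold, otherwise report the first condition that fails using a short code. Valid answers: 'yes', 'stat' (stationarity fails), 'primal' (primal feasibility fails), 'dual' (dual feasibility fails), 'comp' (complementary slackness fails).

Gradient of f: grad f(x) = Q x + c = (0, 0)
Constraint values g_i(x) = a_i^T x - b_i:
  g_1((-1, -2)) = -3
  g_2((-1, -2)) = 3
Stationarity residual: grad f(x) + sum_i lambda_i a_i = (0, 0)
  -> stationarity OK
Primal feasibility (all g_i <= 0): FAILS
Dual feasibility (all lambda_i >= 0): OK
Complementary slackness (lambda_i * g_i(x) = 0 for all i): OK

Verdict: the first failing condition is primal_feasibility -> primal.

primal


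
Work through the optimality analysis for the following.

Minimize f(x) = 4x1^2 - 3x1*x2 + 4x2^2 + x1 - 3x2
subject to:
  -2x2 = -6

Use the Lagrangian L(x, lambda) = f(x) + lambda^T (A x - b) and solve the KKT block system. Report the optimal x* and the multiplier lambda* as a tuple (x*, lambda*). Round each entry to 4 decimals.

Form the Lagrangian:
  L(x, lambda) = (1/2) x^T Q x + c^T x + lambda^T (A x - b)
Stationarity (grad_x L = 0): Q x + c + A^T lambda = 0.
Primal feasibility: A x = b.

This gives the KKT block system:
  [ Q   A^T ] [ x     ]   [-c ]
  [ A    0  ] [ lambda ] = [ b ]

Solving the linear system:
  x*      = (1, 3)
  lambda* = (9)
  f(x*)   = 23

x* = (1, 3), lambda* = (9)


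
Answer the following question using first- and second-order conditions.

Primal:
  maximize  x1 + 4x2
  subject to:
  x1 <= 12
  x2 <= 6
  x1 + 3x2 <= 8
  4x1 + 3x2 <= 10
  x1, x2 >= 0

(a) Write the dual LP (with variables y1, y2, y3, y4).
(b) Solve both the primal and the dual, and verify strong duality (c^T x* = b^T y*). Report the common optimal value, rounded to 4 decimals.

The standard primal-dual pair for 'max c^T x s.t. A x <= b, x >= 0' is:
  Dual:  min b^T y  s.t.  A^T y >= c,  y >= 0.

So the dual LP is:
  minimize  12y1 + 6y2 + 8y3 + 10y4
  subject to:
    y1 + y3 + 4y4 >= 1
    y2 + 3y3 + 3y4 >= 4
    y1, y2, y3, y4 >= 0

Solving the primal: x* = (0, 2.6667).
  primal value c^T x* = 10.6667.
Solving the dual: y* = (0, 0, 1.3333, 0).
  dual value b^T y* = 10.6667.
Strong duality: c^T x* = b^T y*. Confirmed.

10.6667


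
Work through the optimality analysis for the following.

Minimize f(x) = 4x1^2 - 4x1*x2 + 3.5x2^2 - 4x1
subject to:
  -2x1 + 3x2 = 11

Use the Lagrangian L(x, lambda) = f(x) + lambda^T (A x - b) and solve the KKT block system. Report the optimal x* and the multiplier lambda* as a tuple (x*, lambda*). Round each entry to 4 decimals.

Form the Lagrangian:
  L(x, lambda) = (1/2) x^T Q x + c^T x + lambda^T (A x - b)
Stationarity (grad_x L = 0): Q x + c + A^T lambda = 0.
Primal feasibility: A x = b.

This gives the KKT block system:
  [ Q   A^T ] [ x     ]   [-c ]
  [ A    0  ] [ lambda ] = [ b ]

Solving the linear system:
  x*      = (0.2692, 3.8462)
  lambda* = (-8.6154)
  f(x*)   = 46.8462

x* = (0.2692, 3.8462), lambda* = (-8.6154)


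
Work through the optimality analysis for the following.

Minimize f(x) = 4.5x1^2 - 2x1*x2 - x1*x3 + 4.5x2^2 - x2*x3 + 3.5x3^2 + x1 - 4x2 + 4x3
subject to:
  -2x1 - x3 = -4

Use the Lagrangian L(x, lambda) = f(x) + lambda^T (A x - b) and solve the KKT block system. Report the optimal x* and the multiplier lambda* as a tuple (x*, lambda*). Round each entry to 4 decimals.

Form the Lagrangian:
  L(x, lambda) = (1/2) x^T Q x + c^T x + lambda^T (A x - b)
Stationarity (grad_x L = 0): Q x + c + A^T lambda = 0.
Primal feasibility: A x = b.

This gives the KKT block system:
  [ Q   A^T ] [ x     ]   [-c ]
  [ A    0  ] [ lambda ] = [ b ]

Solving the linear system:
  x*      = (1.6341, 0.8889, 0.7317)
  lambda* = (6.5989)
  f(x*)   = 13.7005

x* = (1.6341, 0.8889, 0.7317), lambda* = (6.5989)


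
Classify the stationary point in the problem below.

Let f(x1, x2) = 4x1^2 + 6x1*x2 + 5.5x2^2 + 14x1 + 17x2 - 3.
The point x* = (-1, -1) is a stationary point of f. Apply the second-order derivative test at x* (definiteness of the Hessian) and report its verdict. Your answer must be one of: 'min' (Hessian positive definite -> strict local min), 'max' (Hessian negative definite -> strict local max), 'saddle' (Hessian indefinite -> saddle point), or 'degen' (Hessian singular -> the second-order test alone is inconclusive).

Compute the Hessian H = grad^2 f:
  H = [[8, 6], [6, 11]]
Verify stationarity: grad f(x*) = H x* + g = (0, 0).
Eigenvalues of H: 3.3153, 15.6847.
Both eigenvalues > 0, so H is positive definite -> x* is a strict local min.

min


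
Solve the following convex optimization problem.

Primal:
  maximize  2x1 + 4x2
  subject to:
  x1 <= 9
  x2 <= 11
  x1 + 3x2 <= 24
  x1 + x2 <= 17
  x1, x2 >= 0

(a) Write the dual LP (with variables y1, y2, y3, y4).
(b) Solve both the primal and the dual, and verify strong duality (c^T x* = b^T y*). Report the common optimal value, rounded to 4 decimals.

The standard primal-dual pair for 'max c^T x s.t. A x <= b, x >= 0' is:
  Dual:  min b^T y  s.t.  A^T y >= c,  y >= 0.

So the dual LP is:
  minimize  9y1 + 11y2 + 24y3 + 17y4
  subject to:
    y1 + y3 + y4 >= 2
    y2 + 3y3 + y4 >= 4
    y1, y2, y3, y4 >= 0

Solving the primal: x* = (9, 5).
  primal value c^T x* = 38.
Solving the dual: y* = (0.6667, 0, 1.3333, 0).
  dual value b^T y* = 38.
Strong duality: c^T x* = b^T y*. Confirmed.

38


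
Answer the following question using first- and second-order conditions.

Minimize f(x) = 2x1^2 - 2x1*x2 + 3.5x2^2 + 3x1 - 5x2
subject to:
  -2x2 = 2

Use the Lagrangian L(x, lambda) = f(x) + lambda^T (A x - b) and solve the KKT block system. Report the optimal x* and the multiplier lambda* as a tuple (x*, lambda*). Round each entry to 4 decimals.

Form the Lagrangian:
  L(x, lambda) = (1/2) x^T Q x + c^T x + lambda^T (A x - b)
Stationarity (grad_x L = 0): Q x + c + A^T lambda = 0.
Primal feasibility: A x = b.

This gives the KKT block system:
  [ Q   A^T ] [ x     ]   [-c ]
  [ A    0  ] [ lambda ] = [ b ]

Solving the linear system:
  x*      = (-1.25, -1)
  lambda* = (-4.75)
  f(x*)   = 5.375

x* = (-1.25, -1), lambda* = (-4.75)


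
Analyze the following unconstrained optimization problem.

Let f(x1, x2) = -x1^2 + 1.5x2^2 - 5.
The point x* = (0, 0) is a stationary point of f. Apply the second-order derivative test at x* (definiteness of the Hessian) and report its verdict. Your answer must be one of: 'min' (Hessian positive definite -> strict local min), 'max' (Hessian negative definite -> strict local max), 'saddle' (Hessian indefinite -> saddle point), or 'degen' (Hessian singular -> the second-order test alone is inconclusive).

Compute the Hessian H = grad^2 f:
  H = [[-2, 0], [0, 3]]
Verify stationarity: grad f(x*) = H x* + g = (0, 0).
Eigenvalues of H: -2, 3.
Eigenvalues have mixed signs, so H is indefinite -> x* is a saddle point.

saddle


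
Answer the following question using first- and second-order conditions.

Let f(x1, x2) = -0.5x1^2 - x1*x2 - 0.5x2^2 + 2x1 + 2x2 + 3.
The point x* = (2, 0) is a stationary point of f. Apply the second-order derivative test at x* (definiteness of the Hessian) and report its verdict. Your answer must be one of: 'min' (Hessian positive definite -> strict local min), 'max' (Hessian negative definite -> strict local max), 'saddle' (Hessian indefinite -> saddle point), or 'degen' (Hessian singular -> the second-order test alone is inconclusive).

Compute the Hessian H = grad^2 f:
  H = [[-1, -1], [-1, -1]]
Verify stationarity: grad f(x*) = H x* + g = (0, 0).
Eigenvalues of H: -2, 0.
H has a zero eigenvalue (singular; negative semidefinite but not definite), so H is neither positive definite, negative definite, nor indefinite. The second-order test alone is inconclusive -> degen.
(Indeed, f is constant along the null direction of H through x*, so x* is not a strict local extremum.)

degen


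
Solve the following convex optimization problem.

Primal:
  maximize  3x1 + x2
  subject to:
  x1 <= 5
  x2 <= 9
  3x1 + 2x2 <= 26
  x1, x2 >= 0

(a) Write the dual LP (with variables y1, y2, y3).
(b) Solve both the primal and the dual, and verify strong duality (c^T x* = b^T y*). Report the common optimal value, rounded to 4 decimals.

The standard primal-dual pair for 'max c^T x s.t. A x <= b, x >= 0' is:
  Dual:  min b^T y  s.t.  A^T y >= c,  y >= 0.

So the dual LP is:
  minimize  5y1 + 9y2 + 26y3
  subject to:
    y1 + 3y3 >= 3
    y2 + 2y3 >= 1
    y1, y2, y3 >= 0

Solving the primal: x* = (5, 5.5).
  primal value c^T x* = 20.5.
Solving the dual: y* = (1.5, 0, 0.5).
  dual value b^T y* = 20.5.
Strong duality: c^T x* = b^T y*. Confirmed.

20.5


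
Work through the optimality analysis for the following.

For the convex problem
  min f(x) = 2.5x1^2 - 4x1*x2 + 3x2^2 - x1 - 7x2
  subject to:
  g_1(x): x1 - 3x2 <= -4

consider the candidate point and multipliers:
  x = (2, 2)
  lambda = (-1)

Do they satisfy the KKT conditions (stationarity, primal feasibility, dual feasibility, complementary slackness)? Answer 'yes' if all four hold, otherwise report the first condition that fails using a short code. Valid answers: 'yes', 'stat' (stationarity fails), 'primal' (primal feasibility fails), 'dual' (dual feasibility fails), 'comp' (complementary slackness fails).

Gradient of f: grad f(x) = Q x + c = (1, -3)
Constraint values g_i(x) = a_i^T x - b_i:
  g_1((2, 2)) = 0
Stationarity residual: grad f(x) + sum_i lambda_i a_i = (0, 0)
  -> stationarity OK
Primal feasibility (all g_i <= 0): OK
Dual feasibility (all lambda_i >= 0): FAILS
Complementary slackness (lambda_i * g_i(x) = 0 for all i): OK

Verdict: the first failing condition is dual_feasibility -> dual.

dual


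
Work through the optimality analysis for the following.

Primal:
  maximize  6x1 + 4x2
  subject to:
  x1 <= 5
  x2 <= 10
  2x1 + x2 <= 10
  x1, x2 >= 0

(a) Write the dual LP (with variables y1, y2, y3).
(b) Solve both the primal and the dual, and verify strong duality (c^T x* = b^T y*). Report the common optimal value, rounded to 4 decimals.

The standard primal-dual pair for 'max c^T x s.t. A x <= b, x >= 0' is:
  Dual:  min b^T y  s.t.  A^T y >= c,  y >= 0.

So the dual LP is:
  minimize  5y1 + 10y2 + 10y3
  subject to:
    y1 + 2y3 >= 6
    y2 + y3 >= 4
    y1, y2, y3 >= 0

Solving the primal: x* = (0, 10).
  primal value c^T x* = 40.
Solving the dual: y* = (0, 0, 4).
  dual value b^T y* = 40.
Strong duality: c^T x* = b^T y*. Confirmed.

40


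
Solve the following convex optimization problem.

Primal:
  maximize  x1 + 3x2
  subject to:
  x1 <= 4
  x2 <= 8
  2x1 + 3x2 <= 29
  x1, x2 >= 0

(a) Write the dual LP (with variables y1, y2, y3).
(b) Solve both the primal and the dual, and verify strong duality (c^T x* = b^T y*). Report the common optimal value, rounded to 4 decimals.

The standard primal-dual pair for 'max c^T x s.t. A x <= b, x >= 0' is:
  Dual:  min b^T y  s.t.  A^T y >= c,  y >= 0.

So the dual LP is:
  minimize  4y1 + 8y2 + 29y3
  subject to:
    y1 + 2y3 >= 1
    y2 + 3y3 >= 3
    y1, y2, y3 >= 0

Solving the primal: x* = (2.5, 8).
  primal value c^T x* = 26.5.
Solving the dual: y* = (0, 1.5, 0.5).
  dual value b^T y* = 26.5.
Strong duality: c^T x* = b^T y*. Confirmed.

26.5


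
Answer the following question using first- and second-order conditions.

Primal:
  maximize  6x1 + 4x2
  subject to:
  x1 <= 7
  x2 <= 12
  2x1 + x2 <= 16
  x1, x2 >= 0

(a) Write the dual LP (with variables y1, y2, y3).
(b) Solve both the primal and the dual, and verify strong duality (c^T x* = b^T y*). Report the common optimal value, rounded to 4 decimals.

The standard primal-dual pair for 'max c^T x s.t. A x <= b, x >= 0' is:
  Dual:  min b^T y  s.t.  A^T y >= c,  y >= 0.

So the dual LP is:
  minimize  7y1 + 12y2 + 16y3
  subject to:
    y1 + 2y3 >= 6
    y2 + y3 >= 4
    y1, y2, y3 >= 0

Solving the primal: x* = (2, 12).
  primal value c^T x* = 60.
Solving the dual: y* = (0, 1, 3).
  dual value b^T y* = 60.
Strong duality: c^T x* = b^T y*. Confirmed.

60


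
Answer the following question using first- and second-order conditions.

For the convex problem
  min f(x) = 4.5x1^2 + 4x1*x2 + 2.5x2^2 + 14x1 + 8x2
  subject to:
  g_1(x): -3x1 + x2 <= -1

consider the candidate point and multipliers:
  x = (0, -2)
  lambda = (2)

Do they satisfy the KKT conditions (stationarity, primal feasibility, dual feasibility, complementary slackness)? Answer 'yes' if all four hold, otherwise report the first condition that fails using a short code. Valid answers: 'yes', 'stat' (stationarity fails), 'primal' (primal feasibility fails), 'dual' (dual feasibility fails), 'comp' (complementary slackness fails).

Gradient of f: grad f(x) = Q x + c = (6, -2)
Constraint values g_i(x) = a_i^T x - b_i:
  g_1((0, -2)) = -1
Stationarity residual: grad f(x) + sum_i lambda_i a_i = (0, 0)
  -> stationarity OK
Primal feasibility (all g_i <= 0): OK
Dual feasibility (all lambda_i >= 0): OK
Complementary slackness (lambda_i * g_i(x) = 0 for all i): FAILS

Verdict: the first failing condition is complementary_slackness -> comp.

comp


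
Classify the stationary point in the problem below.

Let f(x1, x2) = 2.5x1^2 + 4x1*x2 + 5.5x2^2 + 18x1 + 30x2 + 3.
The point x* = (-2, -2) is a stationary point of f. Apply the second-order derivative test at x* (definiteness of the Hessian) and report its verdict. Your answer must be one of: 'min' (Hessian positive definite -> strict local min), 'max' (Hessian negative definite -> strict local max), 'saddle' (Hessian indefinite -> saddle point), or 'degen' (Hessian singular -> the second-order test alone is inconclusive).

Compute the Hessian H = grad^2 f:
  H = [[5, 4], [4, 11]]
Verify stationarity: grad f(x*) = H x* + g = (0, 0).
Eigenvalues of H: 3, 13.
Both eigenvalues > 0, so H is positive definite -> x* is a strict local min.

min


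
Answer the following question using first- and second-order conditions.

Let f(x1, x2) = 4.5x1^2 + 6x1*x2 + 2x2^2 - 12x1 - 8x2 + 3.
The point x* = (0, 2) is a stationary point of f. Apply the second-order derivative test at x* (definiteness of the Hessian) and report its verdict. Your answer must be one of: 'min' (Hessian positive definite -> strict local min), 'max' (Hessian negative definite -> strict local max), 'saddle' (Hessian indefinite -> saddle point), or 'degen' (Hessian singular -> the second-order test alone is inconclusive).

Compute the Hessian H = grad^2 f:
  H = [[9, 6], [6, 4]]
Verify stationarity: grad f(x*) = H x* + g = (0, 0).
Eigenvalues of H: 0, 13.
H has a zero eigenvalue (singular; positive semidefinite but not definite), so H is neither positive definite, negative definite, nor indefinite. The second-order test alone is inconclusive -> degen.
(Indeed, f is constant along the null direction of H through x*, so x* is not a strict local extremum.)

degen


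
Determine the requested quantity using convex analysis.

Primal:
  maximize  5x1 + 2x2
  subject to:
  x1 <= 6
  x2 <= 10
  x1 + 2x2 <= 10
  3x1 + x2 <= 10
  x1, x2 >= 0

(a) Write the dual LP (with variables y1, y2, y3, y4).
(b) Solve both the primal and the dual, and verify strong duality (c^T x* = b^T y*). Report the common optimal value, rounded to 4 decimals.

The standard primal-dual pair for 'max c^T x s.t. A x <= b, x >= 0' is:
  Dual:  min b^T y  s.t.  A^T y >= c,  y >= 0.

So the dual LP is:
  minimize  6y1 + 10y2 + 10y3 + 10y4
  subject to:
    y1 + y3 + 3y4 >= 5
    y2 + 2y3 + y4 >= 2
    y1, y2, y3, y4 >= 0

Solving the primal: x* = (2, 4).
  primal value c^T x* = 18.
Solving the dual: y* = (0, 0, 0.2, 1.6).
  dual value b^T y* = 18.
Strong duality: c^T x* = b^T y*. Confirmed.

18


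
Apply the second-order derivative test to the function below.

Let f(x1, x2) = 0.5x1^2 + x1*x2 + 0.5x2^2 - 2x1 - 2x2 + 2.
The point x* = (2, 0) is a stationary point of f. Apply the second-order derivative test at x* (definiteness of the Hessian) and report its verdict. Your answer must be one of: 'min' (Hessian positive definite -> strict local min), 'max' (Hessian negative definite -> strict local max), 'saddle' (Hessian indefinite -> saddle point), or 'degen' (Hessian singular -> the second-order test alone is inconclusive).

Compute the Hessian H = grad^2 f:
  H = [[1, 1], [1, 1]]
Verify stationarity: grad f(x*) = H x* + g = (0, 0).
Eigenvalues of H: 0, 2.
H has a zero eigenvalue (singular; positive semidefinite but not definite), so H is neither positive definite, negative definite, nor indefinite. The second-order test alone is inconclusive -> degen.
(Indeed, f is constant along the null direction of H through x*, so x* is not a strict local extremum.)

degen


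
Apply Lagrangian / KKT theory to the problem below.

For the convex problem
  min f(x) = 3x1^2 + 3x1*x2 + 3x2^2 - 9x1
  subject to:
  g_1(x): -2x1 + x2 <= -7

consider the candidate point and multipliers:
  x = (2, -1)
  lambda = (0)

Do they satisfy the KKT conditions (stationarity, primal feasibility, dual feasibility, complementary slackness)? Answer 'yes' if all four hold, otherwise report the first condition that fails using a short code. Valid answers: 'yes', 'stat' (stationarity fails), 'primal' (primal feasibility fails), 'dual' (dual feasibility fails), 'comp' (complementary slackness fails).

Gradient of f: grad f(x) = Q x + c = (0, 0)
Constraint values g_i(x) = a_i^T x - b_i:
  g_1((2, -1)) = 2
Stationarity residual: grad f(x) + sum_i lambda_i a_i = (0, 0)
  -> stationarity OK
Primal feasibility (all g_i <= 0): FAILS
Dual feasibility (all lambda_i >= 0): OK
Complementary slackness (lambda_i * g_i(x) = 0 for all i): OK

Verdict: the first failing condition is primal_feasibility -> primal.

primal


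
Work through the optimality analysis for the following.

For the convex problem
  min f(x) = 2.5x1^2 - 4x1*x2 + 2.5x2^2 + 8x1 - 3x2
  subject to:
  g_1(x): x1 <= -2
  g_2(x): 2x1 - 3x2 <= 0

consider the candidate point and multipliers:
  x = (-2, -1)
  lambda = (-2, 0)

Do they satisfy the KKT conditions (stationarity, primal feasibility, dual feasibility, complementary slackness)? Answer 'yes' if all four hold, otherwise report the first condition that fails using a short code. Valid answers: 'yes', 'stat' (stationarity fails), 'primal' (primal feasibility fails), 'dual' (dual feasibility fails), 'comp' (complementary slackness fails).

Gradient of f: grad f(x) = Q x + c = (2, 0)
Constraint values g_i(x) = a_i^T x - b_i:
  g_1((-2, -1)) = 0
  g_2((-2, -1)) = -1
Stationarity residual: grad f(x) + sum_i lambda_i a_i = (0, 0)
  -> stationarity OK
Primal feasibility (all g_i <= 0): OK
Dual feasibility (all lambda_i >= 0): FAILS
Complementary slackness (lambda_i * g_i(x) = 0 for all i): OK

Verdict: the first failing condition is dual_feasibility -> dual.

dual


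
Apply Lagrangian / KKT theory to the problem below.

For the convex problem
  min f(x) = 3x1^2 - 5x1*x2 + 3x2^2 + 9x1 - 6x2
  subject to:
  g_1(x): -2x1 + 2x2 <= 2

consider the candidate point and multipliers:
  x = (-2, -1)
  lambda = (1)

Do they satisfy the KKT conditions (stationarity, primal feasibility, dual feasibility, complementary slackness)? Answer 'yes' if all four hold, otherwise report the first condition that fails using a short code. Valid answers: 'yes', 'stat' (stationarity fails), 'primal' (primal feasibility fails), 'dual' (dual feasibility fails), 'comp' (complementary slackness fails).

Gradient of f: grad f(x) = Q x + c = (2, -2)
Constraint values g_i(x) = a_i^T x - b_i:
  g_1((-2, -1)) = 0
Stationarity residual: grad f(x) + sum_i lambda_i a_i = (0, 0)
  -> stationarity OK
Primal feasibility (all g_i <= 0): OK
Dual feasibility (all lambda_i >= 0): OK
Complementary slackness (lambda_i * g_i(x) = 0 for all i): OK

Verdict: yes, KKT holds.

yes


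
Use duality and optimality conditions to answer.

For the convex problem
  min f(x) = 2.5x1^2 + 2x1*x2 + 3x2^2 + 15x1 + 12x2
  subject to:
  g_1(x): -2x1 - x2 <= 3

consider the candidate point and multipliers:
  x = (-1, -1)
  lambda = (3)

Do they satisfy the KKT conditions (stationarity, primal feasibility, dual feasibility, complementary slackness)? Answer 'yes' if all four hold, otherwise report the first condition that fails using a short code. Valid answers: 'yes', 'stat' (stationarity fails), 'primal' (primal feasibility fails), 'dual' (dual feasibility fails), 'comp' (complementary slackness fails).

Gradient of f: grad f(x) = Q x + c = (8, 4)
Constraint values g_i(x) = a_i^T x - b_i:
  g_1((-1, -1)) = 0
Stationarity residual: grad f(x) + sum_i lambda_i a_i = (2, 1)
  -> stationarity FAILS
Primal feasibility (all g_i <= 0): OK
Dual feasibility (all lambda_i >= 0): OK
Complementary slackness (lambda_i * g_i(x) = 0 for all i): OK

Verdict: the first failing condition is stationarity -> stat.

stat


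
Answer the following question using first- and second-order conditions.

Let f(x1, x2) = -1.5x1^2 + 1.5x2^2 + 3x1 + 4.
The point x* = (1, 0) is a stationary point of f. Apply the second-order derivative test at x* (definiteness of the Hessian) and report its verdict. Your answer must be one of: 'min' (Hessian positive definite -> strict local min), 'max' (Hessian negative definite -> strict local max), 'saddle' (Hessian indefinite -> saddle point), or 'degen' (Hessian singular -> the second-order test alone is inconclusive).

Compute the Hessian H = grad^2 f:
  H = [[-3, 0], [0, 3]]
Verify stationarity: grad f(x*) = H x* + g = (0, 0).
Eigenvalues of H: -3, 3.
Eigenvalues have mixed signs, so H is indefinite -> x* is a saddle point.

saddle


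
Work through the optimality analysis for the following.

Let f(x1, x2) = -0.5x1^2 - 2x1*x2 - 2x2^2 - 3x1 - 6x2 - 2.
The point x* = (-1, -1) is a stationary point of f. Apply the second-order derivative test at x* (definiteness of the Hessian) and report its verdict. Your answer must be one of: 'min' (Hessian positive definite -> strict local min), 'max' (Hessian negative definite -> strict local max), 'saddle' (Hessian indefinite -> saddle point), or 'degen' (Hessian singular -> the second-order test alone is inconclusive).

Compute the Hessian H = grad^2 f:
  H = [[-1, -2], [-2, -4]]
Verify stationarity: grad f(x*) = H x* + g = (0, 0).
Eigenvalues of H: -5, 0.
H has a zero eigenvalue (singular; negative semidefinite but not definite), so H is neither positive definite, negative definite, nor indefinite. The second-order test alone is inconclusive -> degen.
(Indeed, f is constant along the null direction of H through x*, so x* is not a strict local extremum.)

degen


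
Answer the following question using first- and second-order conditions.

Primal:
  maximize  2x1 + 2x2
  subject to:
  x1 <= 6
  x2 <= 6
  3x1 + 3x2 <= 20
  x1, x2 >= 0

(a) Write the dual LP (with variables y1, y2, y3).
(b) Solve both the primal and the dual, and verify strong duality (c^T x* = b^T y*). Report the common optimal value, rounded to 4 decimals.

The standard primal-dual pair for 'max c^T x s.t. A x <= b, x >= 0' is:
  Dual:  min b^T y  s.t.  A^T y >= c,  y >= 0.

So the dual LP is:
  minimize  6y1 + 6y2 + 20y3
  subject to:
    y1 + 3y3 >= 2
    y2 + 3y3 >= 2
    y1, y2, y3 >= 0

Solving the primal: x* = (0.6667, 6).
  primal value c^T x* = 13.3333.
Solving the dual: y* = (0, 0, 0.6667).
  dual value b^T y* = 13.3333.
Strong duality: c^T x* = b^T y*. Confirmed.

13.3333


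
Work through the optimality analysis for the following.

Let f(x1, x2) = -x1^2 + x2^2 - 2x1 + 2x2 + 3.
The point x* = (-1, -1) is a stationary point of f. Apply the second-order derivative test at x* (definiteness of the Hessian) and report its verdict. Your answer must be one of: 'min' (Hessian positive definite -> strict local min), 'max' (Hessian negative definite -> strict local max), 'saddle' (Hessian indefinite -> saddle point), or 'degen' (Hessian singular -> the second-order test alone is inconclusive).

Compute the Hessian H = grad^2 f:
  H = [[-2, 0], [0, 2]]
Verify stationarity: grad f(x*) = H x* + g = (0, 0).
Eigenvalues of H: -2, 2.
Eigenvalues have mixed signs, so H is indefinite -> x* is a saddle point.

saddle


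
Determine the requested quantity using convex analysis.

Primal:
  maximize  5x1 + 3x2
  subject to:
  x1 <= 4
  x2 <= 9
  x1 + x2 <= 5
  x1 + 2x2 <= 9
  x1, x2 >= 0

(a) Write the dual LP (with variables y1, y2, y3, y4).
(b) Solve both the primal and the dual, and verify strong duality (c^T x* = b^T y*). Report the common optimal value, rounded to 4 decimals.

The standard primal-dual pair for 'max c^T x s.t. A x <= b, x >= 0' is:
  Dual:  min b^T y  s.t.  A^T y >= c,  y >= 0.

So the dual LP is:
  minimize  4y1 + 9y2 + 5y3 + 9y4
  subject to:
    y1 + y3 + y4 >= 5
    y2 + y3 + 2y4 >= 3
    y1, y2, y3, y4 >= 0

Solving the primal: x* = (4, 1).
  primal value c^T x* = 23.
Solving the dual: y* = (2, 0, 3, 0).
  dual value b^T y* = 23.
Strong duality: c^T x* = b^T y*. Confirmed.

23


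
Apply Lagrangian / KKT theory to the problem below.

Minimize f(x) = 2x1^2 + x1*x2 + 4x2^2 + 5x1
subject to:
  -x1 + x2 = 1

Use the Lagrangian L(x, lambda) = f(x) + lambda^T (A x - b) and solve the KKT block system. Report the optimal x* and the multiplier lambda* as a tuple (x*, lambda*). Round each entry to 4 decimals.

Form the Lagrangian:
  L(x, lambda) = (1/2) x^T Q x + c^T x + lambda^T (A x - b)
Stationarity (grad_x L = 0): Q x + c + A^T lambda = 0.
Primal feasibility: A x = b.

This gives the KKT block system:
  [ Q   A^T ] [ x     ]   [-c ]
  [ A    0  ] [ lambda ] = [ b ]

Solving the linear system:
  x*      = (-1, 0)
  lambda* = (1)
  f(x*)   = -3

x* = (-1, 0), lambda* = (1)


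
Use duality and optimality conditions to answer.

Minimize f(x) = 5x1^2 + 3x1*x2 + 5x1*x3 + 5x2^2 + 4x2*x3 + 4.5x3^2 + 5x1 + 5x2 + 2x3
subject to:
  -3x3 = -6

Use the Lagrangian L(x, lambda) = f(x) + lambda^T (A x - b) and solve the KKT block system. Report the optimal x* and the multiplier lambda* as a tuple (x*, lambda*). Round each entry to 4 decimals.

Form the Lagrangian:
  L(x, lambda) = (1/2) x^T Q x + c^T x + lambda^T (A x - b)
Stationarity (grad_x L = 0): Q x + c + A^T lambda = 0.
Primal feasibility: A x = b.

This gives the KKT block system:
  [ Q   A^T ] [ x     ]   [-c ]
  [ A    0  ] [ lambda ] = [ b ]

Solving the linear system:
  x*      = (-1.2198, -0.9341, 2)
  lambda* = (3.3883)
  f(x*)   = 6.7802

x* = (-1.2198, -0.9341, 2), lambda* = (3.3883)


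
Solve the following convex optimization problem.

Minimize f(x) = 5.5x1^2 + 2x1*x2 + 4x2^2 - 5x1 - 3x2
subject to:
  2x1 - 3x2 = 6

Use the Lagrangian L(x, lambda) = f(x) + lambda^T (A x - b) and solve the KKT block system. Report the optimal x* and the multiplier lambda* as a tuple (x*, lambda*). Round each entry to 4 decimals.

Form the Lagrangian:
  L(x, lambda) = (1/2) x^T Q x + c^T x + lambda^T (A x - b)
Stationarity (grad_x L = 0): Q x + c + A^T lambda = 0.
Primal feasibility: A x = b.

This gives the KKT block system:
  [ Q   A^T ] [ x     ]   [-c ]
  [ A    0  ] [ lambda ] = [ b ]

Solving the linear system:
  x*      = (1.2581, -1.1613)
  lambda* = (-3.2581)
  f(x*)   = 8.371

x* = (1.2581, -1.1613), lambda* = (-3.2581)


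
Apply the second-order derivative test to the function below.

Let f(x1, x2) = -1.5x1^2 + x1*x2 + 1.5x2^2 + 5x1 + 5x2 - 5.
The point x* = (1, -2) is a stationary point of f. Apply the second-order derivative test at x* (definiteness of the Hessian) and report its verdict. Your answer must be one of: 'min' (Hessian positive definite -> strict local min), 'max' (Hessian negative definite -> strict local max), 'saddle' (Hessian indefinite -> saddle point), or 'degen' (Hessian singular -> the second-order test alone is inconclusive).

Compute the Hessian H = grad^2 f:
  H = [[-3, 1], [1, 3]]
Verify stationarity: grad f(x*) = H x* + g = (0, 0).
Eigenvalues of H: -3.1623, 3.1623.
Eigenvalues have mixed signs, so H is indefinite -> x* is a saddle point.

saddle


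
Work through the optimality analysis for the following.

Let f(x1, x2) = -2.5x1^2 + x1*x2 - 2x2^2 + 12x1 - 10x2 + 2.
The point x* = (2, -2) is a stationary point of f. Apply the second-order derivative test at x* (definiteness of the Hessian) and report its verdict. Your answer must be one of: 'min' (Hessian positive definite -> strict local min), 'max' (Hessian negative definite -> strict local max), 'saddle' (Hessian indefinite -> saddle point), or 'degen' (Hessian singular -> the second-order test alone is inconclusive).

Compute the Hessian H = grad^2 f:
  H = [[-5, 1], [1, -4]]
Verify stationarity: grad f(x*) = H x* + g = (0, 0).
Eigenvalues of H: -5.618, -3.382.
Both eigenvalues < 0, so H is negative definite -> x* is a strict local max.

max


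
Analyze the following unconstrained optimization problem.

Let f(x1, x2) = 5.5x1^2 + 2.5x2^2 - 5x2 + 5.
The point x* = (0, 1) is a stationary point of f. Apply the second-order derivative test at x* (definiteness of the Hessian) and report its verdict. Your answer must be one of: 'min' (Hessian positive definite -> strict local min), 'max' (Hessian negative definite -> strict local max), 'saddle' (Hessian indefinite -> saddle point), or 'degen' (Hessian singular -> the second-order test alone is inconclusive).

Compute the Hessian H = grad^2 f:
  H = [[11, 0], [0, 5]]
Verify stationarity: grad f(x*) = H x* + g = (0, 0).
Eigenvalues of H: 5, 11.
Both eigenvalues > 0, so H is positive definite -> x* is a strict local min.

min


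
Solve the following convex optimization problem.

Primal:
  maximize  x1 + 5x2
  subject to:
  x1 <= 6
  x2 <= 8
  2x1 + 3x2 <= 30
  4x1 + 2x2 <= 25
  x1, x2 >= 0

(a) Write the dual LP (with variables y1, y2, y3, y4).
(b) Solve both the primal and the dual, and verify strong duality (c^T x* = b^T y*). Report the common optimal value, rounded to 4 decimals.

The standard primal-dual pair for 'max c^T x s.t. A x <= b, x >= 0' is:
  Dual:  min b^T y  s.t.  A^T y >= c,  y >= 0.

So the dual LP is:
  minimize  6y1 + 8y2 + 30y3 + 25y4
  subject to:
    y1 + 2y3 + 4y4 >= 1
    y2 + 3y3 + 2y4 >= 5
    y1, y2, y3, y4 >= 0

Solving the primal: x* = (2.25, 8).
  primal value c^T x* = 42.25.
Solving the dual: y* = (0, 4.5, 0, 0.25).
  dual value b^T y* = 42.25.
Strong duality: c^T x* = b^T y*. Confirmed.

42.25


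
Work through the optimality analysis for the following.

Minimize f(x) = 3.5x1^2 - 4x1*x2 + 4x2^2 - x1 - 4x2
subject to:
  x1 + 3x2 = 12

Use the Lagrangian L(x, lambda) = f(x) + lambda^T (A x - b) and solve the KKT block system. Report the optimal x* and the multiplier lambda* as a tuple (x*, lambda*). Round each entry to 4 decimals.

Form the Lagrangian:
  L(x, lambda) = (1/2) x^T Q x + c^T x + lambda^T (A x - b)
Stationarity (grad_x L = 0): Q x + c + A^T lambda = 0.
Primal feasibility: A x = b.

This gives the KKT block system:
  [ Q   A^T ] [ x     ]   [-c ]
  [ A    0  ] [ lambda ] = [ b ]

Solving the linear system:
  x*      = (2.4947, 3.1684)
  lambda* = (-3.7895)
  f(x*)   = 15.1526

x* = (2.4947, 3.1684), lambda* = (-3.7895)


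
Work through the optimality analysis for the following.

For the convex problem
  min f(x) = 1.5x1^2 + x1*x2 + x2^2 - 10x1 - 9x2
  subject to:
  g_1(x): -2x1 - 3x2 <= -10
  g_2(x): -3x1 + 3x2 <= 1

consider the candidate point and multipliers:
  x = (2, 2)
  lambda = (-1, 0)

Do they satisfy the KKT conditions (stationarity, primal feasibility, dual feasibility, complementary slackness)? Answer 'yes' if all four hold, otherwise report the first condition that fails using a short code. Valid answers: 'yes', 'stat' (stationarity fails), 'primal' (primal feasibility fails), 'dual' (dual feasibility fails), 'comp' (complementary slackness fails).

Gradient of f: grad f(x) = Q x + c = (-2, -3)
Constraint values g_i(x) = a_i^T x - b_i:
  g_1((2, 2)) = 0
  g_2((2, 2)) = -1
Stationarity residual: grad f(x) + sum_i lambda_i a_i = (0, 0)
  -> stationarity OK
Primal feasibility (all g_i <= 0): OK
Dual feasibility (all lambda_i >= 0): FAILS
Complementary slackness (lambda_i * g_i(x) = 0 for all i): OK

Verdict: the first failing condition is dual_feasibility -> dual.

dual


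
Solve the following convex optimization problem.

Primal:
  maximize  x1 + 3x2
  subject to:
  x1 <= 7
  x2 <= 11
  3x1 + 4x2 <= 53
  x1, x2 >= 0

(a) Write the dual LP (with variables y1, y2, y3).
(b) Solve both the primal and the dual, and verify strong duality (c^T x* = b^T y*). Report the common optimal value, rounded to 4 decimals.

The standard primal-dual pair for 'max c^T x s.t. A x <= b, x >= 0' is:
  Dual:  min b^T y  s.t.  A^T y >= c,  y >= 0.

So the dual LP is:
  minimize  7y1 + 11y2 + 53y3
  subject to:
    y1 + 3y3 >= 1
    y2 + 4y3 >= 3
    y1, y2, y3 >= 0

Solving the primal: x* = (3, 11).
  primal value c^T x* = 36.
Solving the dual: y* = (0, 1.6667, 0.3333).
  dual value b^T y* = 36.
Strong duality: c^T x* = b^T y*. Confirmed.

36


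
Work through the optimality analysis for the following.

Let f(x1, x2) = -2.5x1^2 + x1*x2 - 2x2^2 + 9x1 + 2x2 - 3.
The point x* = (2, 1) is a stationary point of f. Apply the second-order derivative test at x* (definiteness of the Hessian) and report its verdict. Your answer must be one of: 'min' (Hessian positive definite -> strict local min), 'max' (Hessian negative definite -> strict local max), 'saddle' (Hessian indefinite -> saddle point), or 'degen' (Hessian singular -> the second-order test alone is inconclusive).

Compute the Hessian H = grad^2 f:
  H = [[-5, 1], [1, -4]]
Verify stationarity: grad f(x*) = H x* + g = (0, 0).
Eigenvalues of H: -5.618, -3.382.
Both eigenvalues < 0, so H is negative definite -> x* is a strict local max.

max


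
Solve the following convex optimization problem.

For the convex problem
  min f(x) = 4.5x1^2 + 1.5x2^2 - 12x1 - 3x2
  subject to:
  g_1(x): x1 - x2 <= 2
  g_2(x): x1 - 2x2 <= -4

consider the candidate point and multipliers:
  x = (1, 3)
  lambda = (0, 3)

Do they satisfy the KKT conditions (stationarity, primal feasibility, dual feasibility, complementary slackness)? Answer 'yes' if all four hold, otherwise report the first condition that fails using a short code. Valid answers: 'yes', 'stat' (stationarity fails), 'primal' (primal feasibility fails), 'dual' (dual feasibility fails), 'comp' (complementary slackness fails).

Gradient of f: grad f(x) = Q x + c = (-3, 6)
Constraint values g_i(x) = a_i^T x - b_i:
  g_1((1, 3)) = -4
  g_2((1, 3)) = -1
Stationarity residual: grad f(x) + sum_i lambda_i a_i = (0, 0)
  -> stationarity OK
Primal feasibility (all g_i <= 0): OK
Dual feasibility (all lambda_i >= 0): OK
Complementary slackness (lambda_i * g_i(x) = 0 for all i): FAILS

Verdict: the first failing condition is complementary_slackness -> comp.

comp


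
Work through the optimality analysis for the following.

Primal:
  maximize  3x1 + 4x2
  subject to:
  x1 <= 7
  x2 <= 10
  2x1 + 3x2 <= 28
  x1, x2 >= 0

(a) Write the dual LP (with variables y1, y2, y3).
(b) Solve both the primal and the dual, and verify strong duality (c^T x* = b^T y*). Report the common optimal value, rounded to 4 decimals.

The standard primal-dual pair for 'max c^T x s.t. A x <= b, x >= 0' is:
  Dual:  min b^T y  s.t.  A^T y >= c,  y >= 0.

So the dual LP is:
  minimize  7y1 + 10y2 + 28y3
  subject to:
    y1 + 2y3 >= 3
    y2 + 3y3 >= 4
    y1, y2, y3 >= 0

Solving the primal: x* = (7, 4.6667).
  primal value c^T x* = 39.6667.
Solving the dual: y* = (0.3333, 0, 1.3333).
  dual value b^T y* = 39.6667.
Strong duality: c^T x* = b^T y*. Confirmed.

39.6667
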